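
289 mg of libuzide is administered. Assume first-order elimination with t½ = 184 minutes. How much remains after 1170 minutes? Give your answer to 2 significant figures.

Number of half-lives: n = 1170/184 ≈ 6.3587.
Remaining = 289 × (1/2)^6.3587 = 289 × 0.012185 ≈ 3.5216 mg.

3.5 mg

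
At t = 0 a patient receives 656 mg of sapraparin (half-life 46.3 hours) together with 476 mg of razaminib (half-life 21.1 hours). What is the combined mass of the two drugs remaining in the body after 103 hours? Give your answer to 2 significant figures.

sapraparin: 656 × (1/2)^(103/46.3) = 656 × (1/2)^2.2246 ≈ 140.35 mg.
razaminib: 476 × (1/2)^(103/21.1) = 476 × (1/2)^4.8815 ≈ 16.148 mg.
Total = 140.35 + 16.148 ≈ 156.5 mg.

160 mg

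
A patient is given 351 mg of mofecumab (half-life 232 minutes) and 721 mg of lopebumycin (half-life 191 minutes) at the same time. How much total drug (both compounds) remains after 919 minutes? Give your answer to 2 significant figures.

48 mg

mofecumab: 351 × (1/2)^(919/232) = 351 × (1/2)^3.9612 ≈ 22.535 mg.
lopebumycin: 721 × (1/2)^(919/191) = 721 × (1/2)^4.8115 ≈ 25.676 mg.
Total = 22.535 + 25.676 ≈ 48.211 mg.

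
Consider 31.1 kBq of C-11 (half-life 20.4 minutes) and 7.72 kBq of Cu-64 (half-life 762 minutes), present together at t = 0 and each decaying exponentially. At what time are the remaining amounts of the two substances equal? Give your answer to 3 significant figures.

42.1 minutes

Set 31.1·(1/2)^(t/20.4) = 7.72·(1/2)^(t/762).
Taking log₂: log₂(31.1/7.72) = t·(1/20.4 − 1/762).
log₂(4.0285) = 2.0102; 1/20.4 − 1/762 = 0.047707.
t = 2.0102 / 0.047707 ≈ 42.137 minutes.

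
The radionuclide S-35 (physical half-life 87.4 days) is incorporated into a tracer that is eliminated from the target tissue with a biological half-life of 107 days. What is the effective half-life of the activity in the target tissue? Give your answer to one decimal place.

1/t_eff = 1/t_phys + 1/t_biol = 1/87.4 + 1/107 = 0.020787 per day.
t_eff = 87.4 × 107 / (87.4 + 107) ≈ 48.106 days.

48.1 days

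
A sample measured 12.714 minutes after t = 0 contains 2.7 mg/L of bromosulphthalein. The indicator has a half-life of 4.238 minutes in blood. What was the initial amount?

21.6 mg/L

Number of half-lives elapsed: n = 12.714/4.238 ≈ 3.
A₀ = A × 2^n = 2.7 × 2^3 = 2.7 × 8 ≈ 21.6 mg/L.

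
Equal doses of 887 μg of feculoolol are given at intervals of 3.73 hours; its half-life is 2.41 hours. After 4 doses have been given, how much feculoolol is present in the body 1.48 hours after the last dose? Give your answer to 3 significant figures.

869 μg

The 4 doses were given 12.67, 8.94, 5.21, 1.48 hours ago.
Total = 887·(1/2)^(12.67/2.41) + 887·(1/2)^(8.94/2.41) + 887·(1/2)^(5.21/2.41) + 887·(1/2)^(1.48/2.41)
      = 23.192 + 67.802 + 198.22 + 579.51 ≈ 868.72 μg.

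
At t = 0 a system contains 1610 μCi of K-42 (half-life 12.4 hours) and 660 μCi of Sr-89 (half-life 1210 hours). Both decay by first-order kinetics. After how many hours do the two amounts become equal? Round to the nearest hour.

16 hours

Set 1610·(1/2)^(t/12.4) = 660·(1/2)^(t/1210).
Taking log₂: log₂(1610/660) = t·(1/12.4 − 1/1210).
log₂(2.4394) = 1.2865; 1/12.4 − 1/1210 = 0.079819.
t = 1.2865 / 0.079819 ≈ 16.118 hours.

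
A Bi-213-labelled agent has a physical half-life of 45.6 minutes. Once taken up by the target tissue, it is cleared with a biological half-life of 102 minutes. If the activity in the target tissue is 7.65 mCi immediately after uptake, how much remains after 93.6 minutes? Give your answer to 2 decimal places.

0.98 mCi

1/t_eff = 1/t_phys + 1/t_biol = 1/45.6 + 1/102 = 0.031734 per minute.
t_eff = 45.6 × 102 / (45.6 + 102) ≈ 31.512 minutes.
Remaining = 7.65 × (1/2)^(93.6/31.512) = 7.65 × (1/2)^2.9703 ≈ 0.97615 mCi.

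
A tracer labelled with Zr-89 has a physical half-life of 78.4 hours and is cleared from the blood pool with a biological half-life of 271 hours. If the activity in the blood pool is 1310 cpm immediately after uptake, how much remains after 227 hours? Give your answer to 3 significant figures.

98.5 cpm

1/t_eff = 1/t_phys + 1/t_biol = 1/78.4 + 1/271 = 0.016445 per hour.
t_eff = 78.4 × 271 / (78.4 + 271) ≈ 60.808 hours.
Remaining = 1310 × (1/2)^(227/60.808) = 1310 × (1/2)^3.733 ≈ 98.517 cpm.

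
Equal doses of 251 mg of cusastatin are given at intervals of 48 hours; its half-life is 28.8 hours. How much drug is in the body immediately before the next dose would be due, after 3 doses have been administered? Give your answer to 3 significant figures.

The 3 doses were given 144, 96, 48 hours ago.
Total = 251·(1/2)^(144/28.8) + 251·(1/2)^(96/28.8) + 251·(1/2)^(48/28.8)
      = 7.8438 + 24.902 + 79.06 ≈ 111.81 mg.

112 mg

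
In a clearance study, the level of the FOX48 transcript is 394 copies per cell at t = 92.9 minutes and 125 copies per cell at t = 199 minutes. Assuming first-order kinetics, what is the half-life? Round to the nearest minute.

64 minutes

Over Δt = 199 − 92.9 = 106.1 minutes, the level fell by a factor of 394/125 ≈ 3.152.
n = log₂(3.152) ≈ 1.6563 half-lives, so t½ = 106.1/1.6563 ≈ 64.06 minutes.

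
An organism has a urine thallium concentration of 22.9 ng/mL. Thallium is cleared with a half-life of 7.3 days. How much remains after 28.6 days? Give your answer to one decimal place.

Number of half-lives: n = 28.6/7.3 ≈ 3.9178.
Remaining = 22.9 × (1/2)^3.9178 = 22.9 × 0.066164 ≈ 1.5152 ng/mL.

1.5 ng/mL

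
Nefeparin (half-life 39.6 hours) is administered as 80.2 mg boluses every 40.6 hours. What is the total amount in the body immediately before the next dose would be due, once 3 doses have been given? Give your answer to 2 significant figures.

68 mg

The 3 doses were given 121.8, 81.2, 40.6 hours ago.
Total = 80.2·(1/2)^(121.8/39.6) + 80.2·(1/2)^(81.2/39.6) + 80.2·(1/2)^(40.6/39.6)
      = 9.5122 + 19.36 + 39.404 ≈ 68.277 mg.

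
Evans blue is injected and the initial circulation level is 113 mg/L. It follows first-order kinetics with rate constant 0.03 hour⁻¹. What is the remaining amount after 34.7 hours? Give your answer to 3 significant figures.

39.9 mg/L

t½ = ln 2 / k = 0.69315 / 0.03 ≈ 23.105 hours.
Number of half-lives: n = 34.7/23.105 ≈ 1.5018.
Remaining = 113 × (1/2)^1.5018 = 113 × 0.3531 ≈ 39.9 mg/L.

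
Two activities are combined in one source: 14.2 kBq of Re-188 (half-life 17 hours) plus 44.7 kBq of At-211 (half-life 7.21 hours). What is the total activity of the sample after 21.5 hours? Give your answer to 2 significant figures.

12 kBq

Re-188: 14.2 × (1/2)^(21.5/17) = 14.2 × (1/2)^1.2647 ≈ 5.9098 kBq.
At-211: 44.7 × (1/2)^(21.5/7.21) = 44.7 × (1/2)^2.982 ≈ 5.6578 kBq.
Total = 5.9098 + 5.6578 ≈ 11.568 kBq.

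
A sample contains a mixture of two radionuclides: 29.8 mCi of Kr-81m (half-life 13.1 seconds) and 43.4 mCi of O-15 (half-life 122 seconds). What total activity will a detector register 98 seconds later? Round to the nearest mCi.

Kr-81m: 29.8 × (1/2)^(98/13.1) = 29.8 × (1/2)^7.4809 ≈ 0.16682 mCi.
O-15: 43.4 × (1/2)^(98/122) = 43.4 × (1/2)^0.80328 ≈ 24.87 mCi.
Total = 0.16682 + 24.87 ≈ 25.037 mCi.

25 mCi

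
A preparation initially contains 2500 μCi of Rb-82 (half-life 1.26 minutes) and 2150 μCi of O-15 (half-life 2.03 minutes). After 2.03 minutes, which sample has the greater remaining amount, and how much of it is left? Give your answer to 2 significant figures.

O-15, 1100 μCi

Rb-82: 2500 × (1/2)^1.6111 ≈ 818.37 μCi.
O-15: 2150 × (1/2)^1 ≈ 1075 μCi.
O-15 has more remaining, at ≈ 1075 μCi.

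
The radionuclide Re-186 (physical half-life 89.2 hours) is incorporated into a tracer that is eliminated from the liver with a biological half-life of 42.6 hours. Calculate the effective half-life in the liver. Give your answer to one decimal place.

1/t_eff = 1/t_phys + 1/t_biol = 1/89.2 + 1/42.6 = 0.034685 per hour.
t_eff = 89.2 × 42.6 / (89.2 + 42.6) ≈ 28.831 hours.

28.8 hours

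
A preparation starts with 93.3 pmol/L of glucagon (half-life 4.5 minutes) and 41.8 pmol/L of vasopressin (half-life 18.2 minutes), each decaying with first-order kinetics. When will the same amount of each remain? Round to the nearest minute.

7 minutes

Set 93.3·(1/2)^(t/4.5) = 41.8·(1/2)^(t/18.2).
Taking log₂: log₂(93.3/41.8) = t·(1/4.5 − 1/18.2).
log₂(2.2321) = 1.1584; 1/4.5 − 1/18.2 = 0.16728.
t = 1.1584 / 0.16728 ≈ 6.9249 minutes.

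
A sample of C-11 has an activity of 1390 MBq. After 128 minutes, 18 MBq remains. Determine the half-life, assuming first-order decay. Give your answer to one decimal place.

A/A₀ = 18/1390 ≈ 0.01295.
n = log₂(77.222) ≈ 6.2709 half-lives elapsed in 128 minutes.
t½ = 128/6.2709 ≈ 20.412 minutes.

20.4 minutes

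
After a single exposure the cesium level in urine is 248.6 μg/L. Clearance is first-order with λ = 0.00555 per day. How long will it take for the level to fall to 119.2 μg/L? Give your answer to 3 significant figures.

132 days

t½ = ln 2 / λ = 0.69315 / 0.00555 ≈ 124.89 days.
Fraction remaining = 119.2/248.6 ≈ 0.47949.
n = log₂(248.6/119.2) = ln(2.0856)/ln 2 ≈ 1.0604 half-lives.
t = n × t½ = 1.0604 × 124.89 ≈ 132.44 days.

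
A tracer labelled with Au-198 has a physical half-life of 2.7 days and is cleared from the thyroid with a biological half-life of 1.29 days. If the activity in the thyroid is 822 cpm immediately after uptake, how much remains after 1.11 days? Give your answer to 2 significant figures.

340 cpm

1/t_eff = 1/t_phys + 1/t_biol = 1/2.7 + 1/1.29 = 1.1456 per day.
t_eff = 2.7 × 1.29 / (2.7 + 1.29) ≈ 0.87293 days.
Remaining = 822 × (1/2)^(1.11/0.87293) = 822 × (1/2)^1.2716 ≈ 340.48 cpm.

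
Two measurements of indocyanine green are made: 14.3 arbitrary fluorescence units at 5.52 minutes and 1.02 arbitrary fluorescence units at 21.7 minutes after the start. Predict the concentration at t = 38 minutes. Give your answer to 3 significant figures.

0.0713 arbitrary fluorescence units

Over Δt = 21.7 − 5.52 = 16.18 minutes, the level fell by a factor of 14.3/1.02 ≈ 14.02.
n = log₂(14.02) ≈ 3.8094 half-lives, so t½ = 16.18/3.8094 ≈ 4.2474 minutes.
From t = 21.7 to t = 38: 1.02 × (1/2)^((38−21.7)/4.2474) ≈ 0.071344 arbitrary fluorescence units.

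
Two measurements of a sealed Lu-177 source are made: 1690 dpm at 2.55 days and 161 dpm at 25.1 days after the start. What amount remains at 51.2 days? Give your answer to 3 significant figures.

Over Δt = 25.1 − 2.55 = 22.55 days, the level fell by a factor of 1690/161 ≈ 10.497.
n = log₂(10.497) ≈ 3.3919 half-lives, so t½ = 22.55/3.3919 ≈ 6.6482 days.
From t = 25.1 to t = 51.2: 161 × (1/2)^((51.2−25.1)/6.6482) ≈ 10.593 dpm.

10.6 dpm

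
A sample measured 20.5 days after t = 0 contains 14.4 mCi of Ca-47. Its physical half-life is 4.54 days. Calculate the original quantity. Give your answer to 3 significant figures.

329 mCi

Number of half-lives elapsed: n = 20.5/4.54 ≈ 4.5154.
A₀ = A × 2^n = 14.4 × 2^4.5154 = 14.4 × 22.871 ≈ 329.34 mCi.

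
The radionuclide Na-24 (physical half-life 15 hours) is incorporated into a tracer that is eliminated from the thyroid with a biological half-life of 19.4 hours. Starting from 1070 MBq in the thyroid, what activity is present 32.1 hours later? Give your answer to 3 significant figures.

1/t_eff = 1/t_phys + 1/t_biol = 1/15 + 1/19.4 = 0.11821 per hour.
t_eff = 15 × 19.4 / (15 + 19.4) ≈ 8.4593 hours.
Remaining = 1070 × (1/2)^(32.1/8.4593) = 1070 × (1/2)^3.7946 ≈ 77.105 MBq.

77.1 MBq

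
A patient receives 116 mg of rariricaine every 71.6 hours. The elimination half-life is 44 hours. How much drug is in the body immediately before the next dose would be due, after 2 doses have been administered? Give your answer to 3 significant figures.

49.7 mg

The 2 doses were given 143.2, 71.6 hours ago.
Total = 116·(1/2)^(143.2/44) + 116·(1/2)^(71.6/44)
      = 12.155 + 37.549 ≈ 49.704 mg.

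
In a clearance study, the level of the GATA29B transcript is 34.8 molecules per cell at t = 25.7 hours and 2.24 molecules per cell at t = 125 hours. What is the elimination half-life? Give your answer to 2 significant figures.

25 hours

Over Δt = 125 − 25.7 = 99.3 hours, the level fell by a factor of 34.8/2.24 ≈ 15.536.
n = log₂(15.536) ≈ 3.9575 half-lives, so t½ = 99.3/3.9575 ≈ 25.091 hours.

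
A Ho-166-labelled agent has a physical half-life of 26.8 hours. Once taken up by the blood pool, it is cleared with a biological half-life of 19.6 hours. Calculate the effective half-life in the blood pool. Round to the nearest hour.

11 hours

1/t_eff = 1/t_phys + 1/t_biol = 1/26.8 + 1/19.6 = 0.088334 per hour.
t_eff = 26.8 × 19.6 / (26.8 + 19.6) ≈ 11.321 hours.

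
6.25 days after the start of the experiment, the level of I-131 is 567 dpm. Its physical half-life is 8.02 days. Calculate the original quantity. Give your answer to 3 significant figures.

Number of half-lives elapsed: n = 6.25/8.02 ≈ 0.7793.
A₀ = A × 2^n = 567 × 2^0.7793 = 567 × 1.7163 ≈ 973.14 dpm.

973 dpm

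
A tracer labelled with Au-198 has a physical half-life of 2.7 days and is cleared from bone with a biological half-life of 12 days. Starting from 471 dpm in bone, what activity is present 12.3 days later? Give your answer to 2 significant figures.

9.8 dpm

1/t_eff = 1/t_phys + 1/t_biol = 1/2.7 + 1/12 = 0.4537 per day.
t_eff = 2.7 × 12 / (2.7 + 12) ≈ 2.2041 days.
Remaining = 471 × (1/2)^(12.3/2.2041) = 471 × (1/2)^5.5806 ≈ 9.8425 dpm.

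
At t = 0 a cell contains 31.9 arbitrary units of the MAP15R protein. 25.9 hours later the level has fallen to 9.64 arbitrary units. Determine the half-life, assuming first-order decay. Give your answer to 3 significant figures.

15.0 hours

A/A₀ = 9.64/31.9 ≈ 0.30219.
n = log₂(3.3091) ≈ 1.7265 half-lives elapsed in 25.9 hours.
t½ = 25.9/1.7265 ≈ 15.002 hours.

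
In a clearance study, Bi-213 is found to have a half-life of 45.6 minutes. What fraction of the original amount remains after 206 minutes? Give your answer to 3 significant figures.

0.0437

n = 206/45.6 ≈ 4.5175 half-lives.
Fraction remaining = (1/2)^4.5175 ≈ 0.04366.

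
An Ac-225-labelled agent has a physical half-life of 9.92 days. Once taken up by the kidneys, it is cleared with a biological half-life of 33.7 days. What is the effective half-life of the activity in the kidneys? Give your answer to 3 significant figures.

1/t_eff = 1/t_phys + 1/t_biol = 1/9.92 + 1/33.7 = 0.13048 per day.
t_eff = 9.92 × 33.7 / (9.92 + 33.7) ≈ 7.664 days.

7.66 days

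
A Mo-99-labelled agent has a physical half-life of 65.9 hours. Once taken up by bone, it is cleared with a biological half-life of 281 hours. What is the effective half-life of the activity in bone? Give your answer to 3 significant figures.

53.4 hours

1/t_eff = 1/t_phys + 1/t_biol = 1/65.9 + 1/281 = 0.018733 per hour.
t_eff = 65.9 × 281 / (65.9 + 281) ≈ 53.381 hours.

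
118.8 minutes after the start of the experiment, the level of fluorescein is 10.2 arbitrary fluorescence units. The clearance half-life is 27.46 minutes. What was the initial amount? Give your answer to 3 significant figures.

205 arbitrary fluorescence units

Number of half-lives elapsed: n = 118.8/27.46 ≈ 4.3263.
A₀ = A × 2^n = 10.2 × 2^4.3263 = 10.2 × 20.061 ≈ 204.62 arbitrary fluorescence units.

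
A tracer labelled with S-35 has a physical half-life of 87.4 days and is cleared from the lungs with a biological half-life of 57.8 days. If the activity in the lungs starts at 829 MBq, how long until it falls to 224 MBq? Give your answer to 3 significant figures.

65.7 days

1/t_eff = 1/t_phys + 1/t_biol = 1/87.4 + 1/57.8 = 0.028743 per day.
t_eff = 87.4 × 57.8 / (87.4 + 57.8) ≈ 34.791 days.
n = log₂(829/224) ≈ 1.8879; t = 1.8879 × 34.791 ≈ 65.682 days.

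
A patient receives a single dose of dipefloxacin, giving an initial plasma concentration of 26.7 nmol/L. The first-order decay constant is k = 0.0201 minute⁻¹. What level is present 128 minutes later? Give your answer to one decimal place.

2.0 nmol/L

t½ = ln 2 / k = 0.69315 / 0.0201 ≈ 34.485 minutes.
Number of half-lives: n = 128/34.485 ≈ 3.7118.
Remaining = 26.7 × (1/2)^3.7118 = 26.7 × 0.076322 ≈ 2.0378 nmol/L.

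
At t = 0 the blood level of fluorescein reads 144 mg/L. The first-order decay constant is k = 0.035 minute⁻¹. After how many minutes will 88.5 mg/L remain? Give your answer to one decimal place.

13.9 minutes

t½ = ln 2 / k = 0.69315 / 0.035 ≈ 19.804 minutes.
Fraction remaining = 88.5/144 ≈ 0.61458.
n = log₂(144/88.5) = ln(1.6271)/ln 2 ≈ 0.70232 half-lives.
t = n × t½ = 0.70232 × 19.804 ≈ 13.909 minutes.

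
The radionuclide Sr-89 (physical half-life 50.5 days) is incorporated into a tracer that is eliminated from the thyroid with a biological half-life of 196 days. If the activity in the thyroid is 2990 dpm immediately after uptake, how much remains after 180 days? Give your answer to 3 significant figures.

134 dpm

1/t_eff = 1/t_phys + 1/t_biol = 1/50.5 + 1/196 = 0.024904 per day.
t_eff = 50.5 × 196 / (50.5 + 196) ≈ 40.154 days.
Remaining = 2990 × (1/2)^(180/40.154) = 2990 × (1/2)^4.4827 ≈ 133.73 dpm.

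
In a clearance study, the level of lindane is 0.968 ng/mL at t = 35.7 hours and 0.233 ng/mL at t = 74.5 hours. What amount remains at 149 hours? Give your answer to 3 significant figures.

Over Δt = 74.5 − 35.7 = 38.8 hours, the level fell by a factor of 0.968/0.233 ≈ 4.1545.
n = log₂(4.1545) ≈ 2.0547 half-lives, so t½ = 38.8/2.0547 ≈ 18.884 hours.
From t = 74.5 to t = 149: 0.233 × (1/2)^((149−74.5)/18.884) ≈ 0.015126 ng/mL.

0.0151 ng/mL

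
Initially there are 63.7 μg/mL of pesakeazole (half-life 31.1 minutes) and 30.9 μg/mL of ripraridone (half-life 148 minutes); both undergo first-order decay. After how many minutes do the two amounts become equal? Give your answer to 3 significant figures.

41.1 minutes

Set 63.7·(1/2)^(t/31.1) = 30.9·(1/2)^(t/148).
Taking log₂: log₂(63.7/30.9) = t·(1/31.1 − 1/148).
log₂(2.0615) = 1.0437; 1/31.1 − 1/148 = 0.025398.
t = 1.0437 / 0.025398 ≈ 41.094 minutes.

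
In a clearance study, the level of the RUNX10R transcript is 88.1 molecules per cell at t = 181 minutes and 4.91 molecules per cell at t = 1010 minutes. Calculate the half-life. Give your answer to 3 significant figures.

Over Δt = 1010 − 181 = 829 minutes, the level fell by a factor of 88.1/4.91 ≈ 17.943.
n = log₂(17.943) ≈ 4.1653 half-lives, so t½ = 829/4.1653 ≈ 199.02 minutes.

199 minutes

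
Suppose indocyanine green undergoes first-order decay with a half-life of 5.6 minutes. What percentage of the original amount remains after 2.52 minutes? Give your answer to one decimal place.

n = 2.52/5.6 ≈ 0.45 half-lives.
Fraction remaining = (1/2)^0.45 ≈ 0.73204, i.e. 73.204%.

73.2%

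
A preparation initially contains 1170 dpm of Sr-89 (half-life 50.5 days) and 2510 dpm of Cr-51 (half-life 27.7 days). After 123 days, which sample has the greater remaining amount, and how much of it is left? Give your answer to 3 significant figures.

Sr-89, 216 dpm

Sr-89: 1170 × (1/2)^2.4356 ≈ 216.26 dpm.
Cr-51: 2510 × (1/2)^4.4404 ≈ 115.6 dpm.
Sr-89 has more remaining, at ≈ 216.26 dpm.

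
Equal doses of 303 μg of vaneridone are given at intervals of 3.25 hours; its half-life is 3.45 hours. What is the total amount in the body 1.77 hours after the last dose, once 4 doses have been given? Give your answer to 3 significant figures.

The 4 doses were given 11.52, 8.27, 5.02, 1.77 hours ago.
Total = 303·(1/2)^(11.52/3.45) + 303·(1/2)^(8.27/3.45) + 303·(1/2)^(5.02/3.45) + 303·(1/2)^(1.77/3.45)
      = 29.941 + 57.523 + 110.52 + 212.33 ≈ 410.3 μg.

410 μg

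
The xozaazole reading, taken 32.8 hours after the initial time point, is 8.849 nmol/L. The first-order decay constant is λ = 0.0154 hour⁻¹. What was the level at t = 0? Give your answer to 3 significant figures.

t½ = ln 2 / λ = 0.69315 / 0.0154 ≈ 45.01 hours.
Number of half-lives elapsed: n = 32.8/45.01 ≈ 0.72873.
A₀ = A × 2^n = 8.849 × 2^0.72873 = 8.849 × 1.6572 ≈ 14.664 nmol/L.

14.7 nmol/L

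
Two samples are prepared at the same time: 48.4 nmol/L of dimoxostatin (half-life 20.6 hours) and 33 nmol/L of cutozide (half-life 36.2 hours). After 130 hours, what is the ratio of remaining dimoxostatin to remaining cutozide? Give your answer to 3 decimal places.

0.223

dimoxostatin: 48.4 × (1/2)^(130/20.6) = 48.4 × (1/2)^6.3107 ≈ 0.60974 nmol/L.
cutozide: 33 × (1/2)^(130/36.2) = 33 × (1/2)^3.5912 ≈ 2.7382 nmol/L.
Ratio ≈ 0.60974 / 2.7382 ≈ 0.22268.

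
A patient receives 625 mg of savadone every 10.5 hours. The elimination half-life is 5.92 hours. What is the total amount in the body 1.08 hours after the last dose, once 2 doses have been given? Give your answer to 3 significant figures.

712 mg

The 2 doses were given 11.58, 1.08 hours ago.
Total = 625·(1/2)^(11.58/5.92) + 625·(1/2)^(1.08/5.92)
      = 161.08 + 550.76 ≈ 711.84 mg.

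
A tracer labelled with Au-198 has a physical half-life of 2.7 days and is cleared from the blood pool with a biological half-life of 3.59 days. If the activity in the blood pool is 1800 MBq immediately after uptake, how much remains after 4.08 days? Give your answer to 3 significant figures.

287 MBq

1/t_eff = 1/t_phys + 1/t_biol = 1/2.7 + 1/3.59 = 0.64892 per day.
t_eff = 2.7 × 3.59 / (2.7 + 3.59) ≈ 1.541 days.
Remaining = 1800 × (1/2)^(4.08/1.541) = 1800 × (1/2)^2.6476 ≈ 287.25 MBq.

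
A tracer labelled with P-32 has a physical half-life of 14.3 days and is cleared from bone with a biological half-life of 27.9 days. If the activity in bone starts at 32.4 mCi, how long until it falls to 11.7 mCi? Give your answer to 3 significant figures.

13.9 days

1/t_eff = 1/t_phys + 1/t_biol = 1/14.3 + 1/27.9 = 0.10577 per day.
t_eff = 14.3 × 27.9 / (14.3 + 27.9) ≈ 9.4543 days.
n = log₂(32.4/11.7) ≈ 1.4695; t = 1.4695 × 9.4543 ≈ 13.893 days.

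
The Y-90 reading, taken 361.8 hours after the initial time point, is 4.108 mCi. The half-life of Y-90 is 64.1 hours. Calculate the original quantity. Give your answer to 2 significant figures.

210 mCi

Number of half-lives elapsed: n = 361.8/64.1 ≈ 5.6443.
A₀ = A × 2^n = 4.108 × 2^5.6443 = 4.108 × 50.016 ≈ 205.46 mCi.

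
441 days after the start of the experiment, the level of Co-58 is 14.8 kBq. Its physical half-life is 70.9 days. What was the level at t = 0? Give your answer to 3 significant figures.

1100 kBq

Number of half-lives elapsed: n = 441/70.9 ≈ 6.22.
A₀ = A × 2^n = 14.8 × 2^6.22 = 14.8 × 74.544 ≈ 1103.3 kBq.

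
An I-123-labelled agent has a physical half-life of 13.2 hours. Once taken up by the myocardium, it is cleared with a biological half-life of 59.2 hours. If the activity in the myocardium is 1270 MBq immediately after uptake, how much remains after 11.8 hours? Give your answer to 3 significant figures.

1/t_eff = 1/t_phys + 1/t_biol = 1/13.2 + 1/59.2 = 0.092649 per hour.
t_eff = 13.2 × 59.2 / (13.2 + 59.2) ≈ 10.793 hours.
Remaining = 1270 × (1/2)^(11.8/10.793) = 1270 × (1/2)^1.0933 ≈ 595.25 MBq.

595 MBq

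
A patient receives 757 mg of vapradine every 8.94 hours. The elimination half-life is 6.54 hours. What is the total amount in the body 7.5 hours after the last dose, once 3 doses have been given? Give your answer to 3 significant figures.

526 mg

The 3 doses were given 25.38, 16.44, 7.5 hours ago.
Total = 757·(1/2)^(25.38/6.54) + 757·(1/2)^(16.44/6.54) + 757·(1/2)^(7.5/6.54)
      = 51.39 + 132.55 + 341.88 ≈ 525.82 mg.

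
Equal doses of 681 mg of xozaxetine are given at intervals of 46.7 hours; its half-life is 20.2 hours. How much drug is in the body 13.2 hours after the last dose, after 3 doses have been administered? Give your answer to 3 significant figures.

The 3 doses were given 106.6, 59.9, 13.2 hours ago.
Total = 681·(1/2)^(106.6/20.2) + 681·(1/2)^(59.9/20.2) + 681·(1/2)^(13.2/20.2)
      = 17.561 + 87.194 + 432.95 ≈ 537.7 mg.

538 mg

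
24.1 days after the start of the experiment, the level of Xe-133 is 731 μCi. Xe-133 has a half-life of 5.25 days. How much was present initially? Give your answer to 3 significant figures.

Number of half-lives elapsed: n = 24.1/5.25 ≈ 4.5905.
A₀ = A × 2^n = 731 × 2^4.5905 = 731 × 24.092 ≈ 17611 μCi.

17600 μCi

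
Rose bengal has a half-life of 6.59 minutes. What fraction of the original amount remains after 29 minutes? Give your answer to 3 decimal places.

n = 29/6.59 ≈ 4.4006 half-lives.
Fraction remaining = (1/2)^4.4006 ≈ 0.047346.

0.047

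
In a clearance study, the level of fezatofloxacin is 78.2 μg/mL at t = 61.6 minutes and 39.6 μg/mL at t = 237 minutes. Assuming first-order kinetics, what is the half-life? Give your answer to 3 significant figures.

Over Δt = 237 − 61.6 = 175.4 minutes, the level fell by a factor of 78.2/39.6 ≈ 1.9747.
n = log₂(1.9747) ≈ 0.98167 half-lives, so t½ = 175.4/0.98167 ≈ 178.68 minutes.

179 minutes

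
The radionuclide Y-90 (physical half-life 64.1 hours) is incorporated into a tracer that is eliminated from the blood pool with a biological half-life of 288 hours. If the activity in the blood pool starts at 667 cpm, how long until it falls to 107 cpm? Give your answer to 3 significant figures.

1/t_eff = 1/t_phys + 1/t_biol = 1/64.1 + 1/288 = 0.019073 per hour.
t_eff = 64.1 × 288 / (64.1 + 288) ≈ 52.431 hours.
n = log₂(667/107) ≈ 2.6401; t = 2.6401 × 52.431 ≈ 138.42 hours.

138 hours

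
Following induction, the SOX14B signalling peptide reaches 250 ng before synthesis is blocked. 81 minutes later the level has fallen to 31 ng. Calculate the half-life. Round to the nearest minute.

A/A₀ = 31/250 ≈ 0.124.
n = log₂(8.0645) ≈ 3.0116 half-lives elapsed in 81 minutes.
t½ = 81/3.0116 ≈ 26.896 minutes.

27 minutes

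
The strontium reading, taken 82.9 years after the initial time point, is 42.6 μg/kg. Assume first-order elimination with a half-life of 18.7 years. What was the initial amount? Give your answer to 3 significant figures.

Number of half-lives elapsed: n = 82.9/18.7 ≈ 4.4332.
A₀ = A × 2^n = 42.6 × 2^4.4332 = 42.6 × 21.603 ≈ 920.28 μg/kg.

920 μg/kg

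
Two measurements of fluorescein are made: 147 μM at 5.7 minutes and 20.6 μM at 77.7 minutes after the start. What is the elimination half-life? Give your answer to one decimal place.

25.4 minutes

Over Δt = 77.7 − 5.7 = 72 minutes, the level fell by a factor of 147/20.6 ≈ 7.1359.
n = log₂(7.1359) ≈ 2.8351 half-lives, so t½ = 72/2.8351 ≈ 25.396 minutes.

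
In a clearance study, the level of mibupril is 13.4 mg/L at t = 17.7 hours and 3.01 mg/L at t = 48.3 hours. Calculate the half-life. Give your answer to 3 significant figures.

14.2 hours

Over Δt = 48.3 − 17.7 = 30.6 hours, the level fell by a factor of 13.4/3.01 ≈ 4.4518.
n = log₂(4.4518) ≈ 2.1544 half-lives, so t½ = 30.6/2.1544 ≈ 14.204 hours.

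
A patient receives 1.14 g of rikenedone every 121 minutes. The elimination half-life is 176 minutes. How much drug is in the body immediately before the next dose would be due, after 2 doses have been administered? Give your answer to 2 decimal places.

The 2 doses were given 242, 121 minutes ago.
Total = 1.14·(1/2)^(242/176) + 1.14·(1/2)^(121/176)
      = 0.43953 + 0.70786 ≈ 1.1474 g.

1.15 g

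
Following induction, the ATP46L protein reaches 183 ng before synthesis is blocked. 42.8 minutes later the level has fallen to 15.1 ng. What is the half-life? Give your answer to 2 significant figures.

A/A₀ = 15.1/183 ≈ 0.082514.
n = log₂(12.119) ≈ 3.5992 half-lives elapsed in 42.8 minutes.
t½ = 42.8/3.5992 ≈ 11.891 minutes.

12 minutes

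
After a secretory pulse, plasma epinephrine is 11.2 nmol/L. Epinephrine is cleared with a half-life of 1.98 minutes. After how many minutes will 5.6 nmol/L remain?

5.6/11.2 = 1/2, so 1 half-life has elapsed.
t = 1 × 1.98 = 1.98 minutes.

1.98 minutes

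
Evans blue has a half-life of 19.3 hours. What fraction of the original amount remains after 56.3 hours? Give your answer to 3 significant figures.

n = 56.3/19.3 ≈ 2.9171 half-lives.
Fraction remaining = (1/2)^2.9171 ≈ 0.13239.

0.132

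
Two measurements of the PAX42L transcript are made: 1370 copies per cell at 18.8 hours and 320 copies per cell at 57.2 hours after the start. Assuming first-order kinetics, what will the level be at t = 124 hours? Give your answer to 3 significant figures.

25.5 copies per cell

Over Δt = 57.2 − 18.8 = 38.4 hours, the level fell by a factor of 1370/320 ≈ 4.2812.
n = log₂(4.2812) ≈ 2.098 half-lives, so t½ = 38.4/2.098 ≈ 18.303 hours.
From t = 57.2 to t = 124: 320 × (1/2)^((124−57.2)/18.303) ≈ 25.496 copies per cell.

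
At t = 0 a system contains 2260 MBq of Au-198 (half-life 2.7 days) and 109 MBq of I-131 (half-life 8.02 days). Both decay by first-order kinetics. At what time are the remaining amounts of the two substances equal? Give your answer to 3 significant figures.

Set 2260·(1/2)^(t/2.7) = 109·(1/2)^(t/8.02).
Taking log₂: log₂(2260/109) = t·(1/2.7 − 1/8.02).
log₂(20.734) = 4.3739; 1/2.7 − 1/8.02 = 0.24568.
t = 4.3739 / 0.24568 ≈ 17.803 days.

17.8 days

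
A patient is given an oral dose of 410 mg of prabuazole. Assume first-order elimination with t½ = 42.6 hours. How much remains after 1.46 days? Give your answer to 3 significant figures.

232 mg

Convert the elapsed time: 1.46 days = 35.04 hours.
Number of half-lives: n = 35.04/42.6 ≈ 0.82254.
Remaining = 410 × (1/2)^0.82254 = 410 × 0.56545 ≈ 231.83 mg.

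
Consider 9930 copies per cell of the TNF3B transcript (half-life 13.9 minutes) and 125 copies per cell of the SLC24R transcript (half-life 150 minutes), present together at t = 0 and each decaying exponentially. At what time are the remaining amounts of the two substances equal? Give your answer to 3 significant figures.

Set 9930·(1/2)^(t/13.9) = 125·(1/2)^(t/150).
Taking log₂: log₂(9930/125) = t·(1/13.9 − 1/150).
log₂(79.44) = 6.3118; 1/13.9 − 1/150 = 0.065276.
t = 6.3118 / 0.065276 ≈ 96.694 minutes.

96.7 minutes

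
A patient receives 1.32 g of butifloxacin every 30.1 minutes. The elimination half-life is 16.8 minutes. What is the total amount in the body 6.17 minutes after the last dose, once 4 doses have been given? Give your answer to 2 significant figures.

The 4 doses were given 96.47, 66.37, 36.27, 6.17 minutes ago.
Total = 1.32·(1/2)^(96.47/16.8) + 1.32·(1/2)^(66.37/16.8) + 1.32·(1/2)^(36.27/16.8) + 1.32·(1/2)^(6.17/16.8)
      = 0.024659 + 0.085374 + 0.29558 + 1.0233 ≈ 1.4289 g.

1.4 g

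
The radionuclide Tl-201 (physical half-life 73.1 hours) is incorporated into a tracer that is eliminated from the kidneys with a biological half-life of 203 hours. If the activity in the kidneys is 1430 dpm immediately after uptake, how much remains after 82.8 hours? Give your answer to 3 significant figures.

1/t_eff = 1/t_phys + 1/t_biol = 1/73.1 + 1/203 = 0.018606 per hour.
t_eff = 73.1 × 203 / (73.1 + 203) ≈ 53.746 hours.
Remaining = 1430 × (1/2)^(82.8/53.746) = 1430 × (1/2)^1.5406 ≈ 491.56 dpm.

492 dpm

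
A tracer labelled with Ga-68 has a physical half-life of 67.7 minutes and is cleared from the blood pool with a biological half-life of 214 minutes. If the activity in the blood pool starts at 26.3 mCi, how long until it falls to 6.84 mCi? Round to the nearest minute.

1/t_eff = 1/t_phys + 1/t_biol = 1/67.7 + 1/214 = 0.019444 per minute.
t_eff = 67.7 × 214 / (67.7 + 214) ≈ 51.43 minutes.
n = log₂(26.3/6.84) ≈ 1.943; t = 1.943 × 51.43 ≈ 99.928 minutes.

100 minutes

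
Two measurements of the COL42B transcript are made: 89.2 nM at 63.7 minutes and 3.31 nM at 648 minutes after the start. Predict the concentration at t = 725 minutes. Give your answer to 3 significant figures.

2.14 nM

Over Δt = 648 − 63.7 = 584.3 minutes, the level fell by a factor of 89.2/3.31 ≈ 26.949.
n = log₂(26.949) ≈ 4.7521 half-lives, so t½ = 584.3/4.7521 ≈ 122.96 minutes.
From t = 648 to t = 725: 3.31 × (1/2)^((725−648)/122.96) ≈ 2.1444 nM.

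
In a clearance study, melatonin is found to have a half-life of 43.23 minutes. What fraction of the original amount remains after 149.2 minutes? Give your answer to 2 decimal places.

n = 149.2/43.23 ≈ 3.4513 half-lives.
Fraction remaining = (1/2)^3.4513 ≈ 0.091422.

0.09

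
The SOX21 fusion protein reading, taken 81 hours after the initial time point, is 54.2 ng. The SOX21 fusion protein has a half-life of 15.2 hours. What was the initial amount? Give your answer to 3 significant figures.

2180 ng

Number of half-lives elapsed: n = 81/15.2 ≈ 5.3289.
A₀ = A × 2^n = 54.2 × 2^5.3289 = 54.2 × 40.195 ≈ 2178.6 ng.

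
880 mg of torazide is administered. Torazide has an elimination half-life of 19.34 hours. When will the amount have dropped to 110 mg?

58.02 hours

110/880 = 1/8, so 3 half-lives have elapsed.
t = 3 × 19.34 = 58.02 hours.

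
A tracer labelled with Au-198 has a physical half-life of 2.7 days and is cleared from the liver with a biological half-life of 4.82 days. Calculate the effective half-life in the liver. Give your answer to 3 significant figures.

1/t_eff = 1/t_phys + 1/t_biol = 1/2.7 + 1/4.82 = 0.57784 per day.
t_eff = 2.7 × 4.82 / (2.7 + 4.82) ≈ 1.7306 days.

1.73 days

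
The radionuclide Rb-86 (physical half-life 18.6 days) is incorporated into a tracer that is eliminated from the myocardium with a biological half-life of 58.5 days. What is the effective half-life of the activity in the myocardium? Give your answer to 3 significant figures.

1/t_eff = 1/t_phys + 1/t_biol = 1/18.6 + 1/58.5 = 0.070857 per day.
t_eff = 18.6 × 58.5 / (18.6 + 58.5) ≈ 14.113 days.

14.1 days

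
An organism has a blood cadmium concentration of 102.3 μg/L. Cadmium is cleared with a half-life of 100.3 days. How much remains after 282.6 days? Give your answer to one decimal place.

Number of half-lives: n = 282.6/100.3 ≈ 2.8175.
Remaining = 102.3 × (1/2)^2.8175 = 102.3 × 0.14185 ≈ 14.511 μg/L.

14.5 μg/L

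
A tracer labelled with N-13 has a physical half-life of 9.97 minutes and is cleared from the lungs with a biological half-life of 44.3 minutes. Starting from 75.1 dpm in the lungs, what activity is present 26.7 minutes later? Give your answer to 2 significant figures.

7.7 dpm

1/t_eff = 1/t_phys + 1/t_biol = 1/9.97 + 1/44.3 = 0.12287 per minute.
t_eff = 9.97 × 44.3 / (9.97 + 44.3) ≈ 8.1384 minutes.
Remaining = 75.1 × (1/2)^(26.7/8.1384) = 75.1 × (1/2)^3.2807 ≈ 7.7275 dpm.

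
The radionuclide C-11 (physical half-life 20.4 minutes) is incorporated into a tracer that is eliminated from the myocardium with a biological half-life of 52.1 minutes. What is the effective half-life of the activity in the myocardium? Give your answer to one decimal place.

1/t_eff = 1/t_phys + 1/t_biol = 1/20.4 + 1/52.1 = 0.068213 per minute.
t_eff = 20.4 × 52.1 / (20.4 + 52.1) ≈ 14.66 minutes.

14.7 minutes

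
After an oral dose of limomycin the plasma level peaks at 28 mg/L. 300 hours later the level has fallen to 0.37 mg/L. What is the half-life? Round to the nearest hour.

48 hours

A/A₀ = 0.37/28 ≈ 0.013214.
n = log₂(75.676) ≈ 6.2418 half-lives elapsed in 300 hours.
t½ = 300/6.2418 ≈ 48.063 hours.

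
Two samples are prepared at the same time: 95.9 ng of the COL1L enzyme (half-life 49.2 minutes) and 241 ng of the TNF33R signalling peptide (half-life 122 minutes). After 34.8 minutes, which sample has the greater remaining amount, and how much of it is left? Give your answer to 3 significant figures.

TNF33R signalling peptide, 198 ng

COL1L enzyme: 95.9 × (1/2)^0.70732 ≈ 58.735 ng.
TNF33R signalling peptide: 241 × (1/2)^0.28525 ≈ 197.77 ng.
TNF33R signalling peptide has more remaining, at ≈ 197.77 ng.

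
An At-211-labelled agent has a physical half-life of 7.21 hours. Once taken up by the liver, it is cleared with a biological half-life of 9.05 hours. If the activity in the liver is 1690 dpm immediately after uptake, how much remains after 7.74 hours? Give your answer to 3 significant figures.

444 dpm

1/t_eff = 1/t_phys + 1/t_biol = 1/7.21 + 1/9.05 = 0.24919 per hour.
t_eff = 7.21 × 9.05 / (7.21 + 9.05) ≈ 4.0129 hours.
Remaining = 1690 × (1/2)^(7.74/4.0129) = 1690 × (1/2)^1.9288 ≈ 443.89 dpm.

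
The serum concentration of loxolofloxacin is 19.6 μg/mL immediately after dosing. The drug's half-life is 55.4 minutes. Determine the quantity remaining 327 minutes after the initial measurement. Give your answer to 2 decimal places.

Number of half-lives: n = 327/55.4 ≈ 5.9025.
Remaining = 19.6 × (1/2)^5.9025 = 19.6 × 0.016717 ≈ 0.32766 μg/mL.

0.33 μg/mL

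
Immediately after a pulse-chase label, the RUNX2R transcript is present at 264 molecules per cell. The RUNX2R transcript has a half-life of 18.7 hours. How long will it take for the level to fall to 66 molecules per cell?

66/264 = 1/4, so 2 half-lives have elapsed.
t = 2 × 18.7 = 37.4 hours.

37.4 hours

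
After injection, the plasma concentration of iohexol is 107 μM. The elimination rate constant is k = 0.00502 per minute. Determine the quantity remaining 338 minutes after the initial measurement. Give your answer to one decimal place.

t½ = ln 2 / k = 0.69315 / 0.00502 ≈ 138.08 minutes.
Number of half-lives: n = 338/138.08 ≈ 2.4479.
Remaining = 107 × (1/2)^2.4479 = 107 × 0.18328 ≈ 19.611 μM.

19.6 μM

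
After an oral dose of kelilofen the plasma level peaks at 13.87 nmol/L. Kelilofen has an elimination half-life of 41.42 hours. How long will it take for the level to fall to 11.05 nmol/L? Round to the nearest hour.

Fraction remaining = 11.05/13.87 ≈ 0.79668.
n = log₂(13.87/11.05) = ln(1.2552)/ln 2 ≈ 0.32792 half-lives.
t = n × t½ = 0.32792 × 41.42 ≈ 13.583 hours.

14 hours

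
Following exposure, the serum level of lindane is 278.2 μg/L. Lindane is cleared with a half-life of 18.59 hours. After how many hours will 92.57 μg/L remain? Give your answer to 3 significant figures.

Fraction remaining = 92.57/278.2 ≈ 0.33275.
n = log₂(278.2/92.57) = ln(3.0053)/ln 2 ≈ 1.5875 half-lives.
t = n × t½ = 1.5875 × 18.59 ≈ 29.512 hours.

29.5 hours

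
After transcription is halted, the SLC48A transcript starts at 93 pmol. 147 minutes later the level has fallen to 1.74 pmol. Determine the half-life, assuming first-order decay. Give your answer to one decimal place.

A/A₀ = 1.74/93 ≈ 0.01871.
n = log₂(53.448) ≈ 5.7401 half-lives elapsed in 147 minutes.
t½ = 147/5.7401 ≈ 25.609 minutes.

25.6 minutes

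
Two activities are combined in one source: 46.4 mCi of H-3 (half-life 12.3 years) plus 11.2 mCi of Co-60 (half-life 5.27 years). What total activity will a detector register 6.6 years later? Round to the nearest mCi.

H-3: 46.4 × (1/2)^(6.6/12.3) = 46.4 × (1/2)^0.53659 ≈ 31.988 mCi.
Co-60: 11.2 × (1/2)^(6.6/5.27) = 11.2 × (1/2)^1.2524 ≈ 4.7013 mCi.
Total = 31.988 + 4.7013 ≈ 36.689 mCi.

37 mCi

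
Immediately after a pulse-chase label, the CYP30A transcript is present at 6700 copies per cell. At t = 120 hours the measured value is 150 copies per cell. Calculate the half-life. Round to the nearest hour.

22 hours

A/A₀ = 150/6700 ≈ 0.022388.
n = log₂(44.667) ≈ 5.4811 half-lives elapsed in 120 hours.
t½ = 120/5.4811 ≈ 21.893 hours.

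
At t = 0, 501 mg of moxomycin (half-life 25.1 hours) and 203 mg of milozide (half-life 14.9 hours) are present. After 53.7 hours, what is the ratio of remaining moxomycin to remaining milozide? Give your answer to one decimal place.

moxomycin: 501 × (1/2)^(53.7/25.1) = 501 × (1/2)^2.1394 ≈ 113.71 mg.
milozide: 203 × (1/2)^(53.7/14.9) = 203 × (1/2)^3.604 ≈ 16.695 mg.
Ratio ≈ 113.71 / 16.695 ≈ 6.8112.

6.8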